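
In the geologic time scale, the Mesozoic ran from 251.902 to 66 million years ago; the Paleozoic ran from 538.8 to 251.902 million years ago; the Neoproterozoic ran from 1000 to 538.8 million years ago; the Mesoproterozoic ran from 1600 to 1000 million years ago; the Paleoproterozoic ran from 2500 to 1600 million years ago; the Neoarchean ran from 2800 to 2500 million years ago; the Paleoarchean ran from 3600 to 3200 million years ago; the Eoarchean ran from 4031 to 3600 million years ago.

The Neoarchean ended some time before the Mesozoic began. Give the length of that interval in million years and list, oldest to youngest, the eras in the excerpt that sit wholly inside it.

2248.098 million years; Paleoproterozoic, Mesoproterozoic, Neoproterozoic, Paleozoic

End of Neoarchean = 2500 Ma; start of Mesozoic = 251.902 Ma.
Gap = 2500 − 251.902 = 2248.098 Myr.
Eras wholly inside 2500–251.902 Ma: Paleoproterozoic (2500–1600), Mesoproterozoic (1600–1000), Neoproterozoic (1000–538.8), Paleozoic (538.8–251.902).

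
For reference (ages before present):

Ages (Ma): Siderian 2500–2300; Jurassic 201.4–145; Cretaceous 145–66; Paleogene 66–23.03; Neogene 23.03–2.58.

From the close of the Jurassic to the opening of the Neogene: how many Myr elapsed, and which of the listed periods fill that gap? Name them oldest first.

121.97 million years; Cretaceous, Paleogene

End of Jurassic = 145 Ma; start of Neogene = 23.03 Ma.
Gap = 145 − 23.03 = 121.97 Myr.
Periods wholly inside 145–23.03 Ma: Cretaceous (145–66), Paleogene (66–23.03).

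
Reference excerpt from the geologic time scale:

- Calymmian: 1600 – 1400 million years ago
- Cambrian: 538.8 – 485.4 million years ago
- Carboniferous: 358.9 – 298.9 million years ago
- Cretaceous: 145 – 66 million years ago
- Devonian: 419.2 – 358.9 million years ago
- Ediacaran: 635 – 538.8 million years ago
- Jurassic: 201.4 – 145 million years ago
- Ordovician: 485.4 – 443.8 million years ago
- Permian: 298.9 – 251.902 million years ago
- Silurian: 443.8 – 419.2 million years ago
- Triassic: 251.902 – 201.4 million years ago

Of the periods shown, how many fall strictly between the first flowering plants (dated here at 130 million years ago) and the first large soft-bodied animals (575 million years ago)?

575 Ma sits inside the Ediacaran (635–538.8) and 130 Ma inside the Cretaceous (145–66); neither of those is wholly between the two dates.
The listed periods lying completely between them are Cambrian, Ordovician, Silurian, Devonian, Carboniferous, Permian, Triassic, Jurassic — 8 in all.

8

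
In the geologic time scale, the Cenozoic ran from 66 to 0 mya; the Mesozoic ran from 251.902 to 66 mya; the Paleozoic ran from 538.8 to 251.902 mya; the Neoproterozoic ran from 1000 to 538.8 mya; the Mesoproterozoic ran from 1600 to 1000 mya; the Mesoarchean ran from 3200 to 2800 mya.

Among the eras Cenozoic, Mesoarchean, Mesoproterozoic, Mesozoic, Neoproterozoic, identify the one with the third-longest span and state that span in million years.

Mesoarchean, 400 million years

Start − end for each: Cenozoic 66 − 0 = 66; Mesoarchean 3200 − 2800 = 400; Mesoproterozoic 1600 − 1000 = 600; Mesozoic 251.902 − 66 = 185.902; Neoproterozoic 1000 − 538.8 = 461.2.
Ranking these from longest: Mesoproterozoic > Neoproterozoic > Mesoarchean > Mesozoic > Cenozoic.
Position 3 in that ranking is Mesoarchean, which lasted 400 Myr.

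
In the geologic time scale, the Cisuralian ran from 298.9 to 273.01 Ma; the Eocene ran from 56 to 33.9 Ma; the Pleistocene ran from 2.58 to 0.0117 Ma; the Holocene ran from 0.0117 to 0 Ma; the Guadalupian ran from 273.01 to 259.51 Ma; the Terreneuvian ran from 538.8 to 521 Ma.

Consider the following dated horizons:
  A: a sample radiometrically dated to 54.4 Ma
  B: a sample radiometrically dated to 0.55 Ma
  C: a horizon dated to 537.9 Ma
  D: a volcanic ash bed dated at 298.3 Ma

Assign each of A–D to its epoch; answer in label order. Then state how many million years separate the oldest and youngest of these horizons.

A — Eocene; B — Pleistocene; C — Terreneuvian; D — Cisuralian; span 537.35 million years

Match each age against the start–end ranges in the excerpt: A = 54.4 Ma → Eocene (56–33.9); B = 0.55 Ma → Pleistocene (2.58–0.0117); C = 537.9 Ma → Terreneuvian (538.8–521); D = 298.3 Ma → Cisuralian (298.9–273.01).
The largest age is 537.9 Ma and the smallest is 0.55 Ma; their difference is 537.35 Myr.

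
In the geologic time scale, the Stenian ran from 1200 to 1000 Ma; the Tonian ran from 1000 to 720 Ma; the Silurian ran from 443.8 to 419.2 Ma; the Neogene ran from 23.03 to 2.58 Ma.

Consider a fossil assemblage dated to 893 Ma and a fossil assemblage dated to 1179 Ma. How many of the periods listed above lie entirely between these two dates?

Checking each listed span, none has both start < 1179 Ma and end > 893 Ma — every period straddles one of the two dates or lies outside them — so the count is 0.

0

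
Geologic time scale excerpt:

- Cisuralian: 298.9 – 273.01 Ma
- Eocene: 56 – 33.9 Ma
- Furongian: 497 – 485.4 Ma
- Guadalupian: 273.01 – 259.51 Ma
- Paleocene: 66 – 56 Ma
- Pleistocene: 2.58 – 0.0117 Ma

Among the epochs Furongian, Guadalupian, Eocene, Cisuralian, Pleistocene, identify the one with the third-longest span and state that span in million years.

Durations: Furongian 11.6; Guadalupian 13.5; Eocene 22.1; Cisuralian 25.89; Pleistocene 2.5683 Myr.
Sorted longest-first: Cisuralian (25.89), Eocene (22.1), Guadalupian (13.5), Furongian (11.6), Pleistocene (2.5683).
The third longest is Guadalupian at 13.5 Myr.

Guadalupian, 13.5 million years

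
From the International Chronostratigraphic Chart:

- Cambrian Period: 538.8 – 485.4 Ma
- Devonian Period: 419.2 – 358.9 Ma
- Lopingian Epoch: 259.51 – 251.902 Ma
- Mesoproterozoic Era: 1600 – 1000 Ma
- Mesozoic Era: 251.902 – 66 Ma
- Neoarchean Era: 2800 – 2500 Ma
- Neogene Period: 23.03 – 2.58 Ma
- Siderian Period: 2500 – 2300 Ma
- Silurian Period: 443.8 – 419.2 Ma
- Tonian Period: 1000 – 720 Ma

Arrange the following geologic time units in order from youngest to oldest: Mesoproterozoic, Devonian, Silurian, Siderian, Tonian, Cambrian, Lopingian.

Lopingian, then Devonian, then Silurian, then Cambrian, then Tonian, then Mesoproterozoic, then Siderian

Sorting by start age (ascending Ma, since larger Ma = older): Lopingian start 259.51, Devonian start 419.2, Silurian start 443.8, Cambrian start 538.8, Tonian start 1000, Mesoproterozoic start 1600, Siderian start 2500.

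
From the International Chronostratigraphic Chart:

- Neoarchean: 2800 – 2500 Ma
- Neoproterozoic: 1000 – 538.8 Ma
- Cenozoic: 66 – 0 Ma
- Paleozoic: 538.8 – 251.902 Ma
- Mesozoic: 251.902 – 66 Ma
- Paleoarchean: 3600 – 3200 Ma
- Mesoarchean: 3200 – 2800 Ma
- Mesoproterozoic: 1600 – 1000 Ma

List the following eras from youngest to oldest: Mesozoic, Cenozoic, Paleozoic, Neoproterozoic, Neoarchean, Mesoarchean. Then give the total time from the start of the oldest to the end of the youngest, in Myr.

From the excerpt: Mesozoic 251.902–66; Cenozoic 66–0; Paleozoic 538.8–251.902; Neoproterozoic 1000–538.8; Neoarchean 2800–2500; Mesoarchean 3200–2800 (Ma).
Larger Ma is earlier, so the oldest is Mesoarchean and the youngest is Cenozoic; youngest to oldest: Cenozoic, Mesozoic, Paleozoic, Neoproterozoic, Neoarchean, Mesoarchean.
Oldest start 3200 minus youngest end 0 gives 3200 Myr overall.

Cenozoic → Mesozoic → Paleozoic → Neoproterozoic → Neoarchean → Mesoarchean; total span 3200 Myr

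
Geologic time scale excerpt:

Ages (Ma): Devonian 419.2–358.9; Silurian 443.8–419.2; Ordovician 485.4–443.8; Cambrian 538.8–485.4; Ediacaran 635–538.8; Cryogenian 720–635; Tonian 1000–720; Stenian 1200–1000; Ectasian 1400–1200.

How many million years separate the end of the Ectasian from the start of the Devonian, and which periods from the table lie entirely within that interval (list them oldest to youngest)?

780.8 million years; Stenian, Tonian, Cryogenian, Ediacaran, Cambrian, Ordovician, Silurian

The Ectasian closes at 1200 Ma and the Devonian opens at 419.2 Ma, so the interval is 1200 − 419.2 = 780.8 Myr.
A period fits inside if it starts at or after 1200 Ma and ends at or before 419.2 Ma; oldest first that gives Stenian, Tonian, Cryogenian, Ediacaran, Cambrian, Ordovician, Silurian.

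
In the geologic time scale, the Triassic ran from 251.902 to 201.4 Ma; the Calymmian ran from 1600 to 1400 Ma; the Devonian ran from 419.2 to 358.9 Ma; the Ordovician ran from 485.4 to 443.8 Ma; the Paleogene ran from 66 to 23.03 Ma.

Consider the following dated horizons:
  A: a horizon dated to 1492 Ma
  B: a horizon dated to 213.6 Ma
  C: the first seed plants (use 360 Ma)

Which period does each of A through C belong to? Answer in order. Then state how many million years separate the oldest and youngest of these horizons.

A: 1492 Ma lies in 1600–1400 Ma, so Calymmian.
B: 213.6 Ma lies in 251.902–201.4 Ma, so Triassic.
C: 360 Ma lies in 419.2–358.9 Ma, so Devonian.
Oldest = 1492 Ma, youngest = 213.6 Ma → span 1278.4 Myr.

A — Calymmian; B — Triassic; C — Devonian; span 1278.4 million years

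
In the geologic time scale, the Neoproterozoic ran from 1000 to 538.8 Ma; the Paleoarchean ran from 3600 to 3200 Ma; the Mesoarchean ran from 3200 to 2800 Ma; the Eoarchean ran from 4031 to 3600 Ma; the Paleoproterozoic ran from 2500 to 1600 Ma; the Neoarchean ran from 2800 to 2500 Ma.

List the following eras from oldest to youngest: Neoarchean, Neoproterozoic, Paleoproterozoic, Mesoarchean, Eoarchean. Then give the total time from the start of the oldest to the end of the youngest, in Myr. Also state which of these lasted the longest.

Start ages (Ma): Eoarchean 4031, Mesoarchean 3200, Neoarchean 2800, Paleoproterozoic 2500, Neoproterozoic 1000.
Ordered oldest to youngest: Eoarchean, Mesoarchean, Neoarchean, Paleoproterozoic, Neoproterozoic.
Span = 4031 − 538.8 = 3492.2 Myr.
Durations: Neoproterozoic 461.2, Mesoarchean 400, Eoarchean 431, Paleoproterozoic 900, Neoarchean 300 → longest is Paleoproterozoic (900 Myr).

Eoarchean, Mesoarchean, Neoarchean, Paleoproterozoic, Neoproterozoic; total span 3492.2 Myr; longest is Paleoproterozoic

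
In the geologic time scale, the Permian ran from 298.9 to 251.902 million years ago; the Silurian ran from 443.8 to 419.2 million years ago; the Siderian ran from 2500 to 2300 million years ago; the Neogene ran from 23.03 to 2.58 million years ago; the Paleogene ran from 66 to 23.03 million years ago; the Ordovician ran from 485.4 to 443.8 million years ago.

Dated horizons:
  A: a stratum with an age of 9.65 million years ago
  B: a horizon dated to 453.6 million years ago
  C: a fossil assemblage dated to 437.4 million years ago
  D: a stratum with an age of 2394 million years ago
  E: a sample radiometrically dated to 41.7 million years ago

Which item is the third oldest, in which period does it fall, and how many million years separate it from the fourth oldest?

Larger Ma means older, so oldest first: D 2394 > B 453.6 > C 437.4 > E 41.7 > A 9.65.
Counting 3 along gives C (437.4 Ma); the excerpt puts that inside the Silurian, 443.8–419.2 Ma.
Next in line is E (41.7 Ma), and 437.4 − 41.7 = 395.7 Myr.

C, in the Silurian; 395.7 million years to E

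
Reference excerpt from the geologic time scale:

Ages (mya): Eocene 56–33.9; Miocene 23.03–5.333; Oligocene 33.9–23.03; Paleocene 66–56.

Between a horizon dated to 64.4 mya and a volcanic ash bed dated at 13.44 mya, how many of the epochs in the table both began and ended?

64.4 Ma sits inside the Paleocene (66–56) and 13.44 Ma inside the Miocene (23.03–5.333); neither of those is wholly between the two dates.
The listed epochs lying completely between them are Eocene, Oligocene — 2 in all.

2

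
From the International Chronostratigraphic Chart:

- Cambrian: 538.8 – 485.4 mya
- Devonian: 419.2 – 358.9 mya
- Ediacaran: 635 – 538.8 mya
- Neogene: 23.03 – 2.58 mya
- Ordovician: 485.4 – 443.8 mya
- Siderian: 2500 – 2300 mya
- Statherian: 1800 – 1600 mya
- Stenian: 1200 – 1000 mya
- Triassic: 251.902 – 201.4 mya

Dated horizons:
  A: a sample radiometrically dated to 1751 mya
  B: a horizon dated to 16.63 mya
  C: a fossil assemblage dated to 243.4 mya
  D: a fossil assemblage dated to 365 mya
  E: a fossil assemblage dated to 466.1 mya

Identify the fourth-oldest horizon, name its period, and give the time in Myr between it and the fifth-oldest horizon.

C, in the Triassic; 226.77 million years to B

Sorted oldest-first by Ma: A (1751), E (466.1), D (365), C (243.4), B (16.63).
The fourth oldest is C at 243.4 Ma, which lies in 251.902–201.4 Ma: the Triassic.
The fifth oldest is B at 16.63 Ma; separation = |243.4 − 16.63| = 226.77 Myr.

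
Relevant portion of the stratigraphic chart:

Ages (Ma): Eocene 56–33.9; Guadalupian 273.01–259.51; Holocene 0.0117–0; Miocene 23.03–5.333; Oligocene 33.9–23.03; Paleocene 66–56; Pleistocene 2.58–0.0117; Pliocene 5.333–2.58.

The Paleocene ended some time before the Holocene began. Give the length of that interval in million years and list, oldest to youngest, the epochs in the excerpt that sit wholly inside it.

End of Paleocene = 56 Ma; start of Holocene = 0.0117 Ma.
Gap = 56 − 0.0117 = 55.9883 Myr.
Epochs wholly inside 56–0.0117 Ma: Eocene (56–33.9), Oligocene (33.9–23.03), Miocene (23.03–5.333), Pliocene (5.333–2.58), Pleistocene (2.58–0.0117).

55.9883 million years; Eocene, Oligocene, Miocene, Pliocene, Pleistocene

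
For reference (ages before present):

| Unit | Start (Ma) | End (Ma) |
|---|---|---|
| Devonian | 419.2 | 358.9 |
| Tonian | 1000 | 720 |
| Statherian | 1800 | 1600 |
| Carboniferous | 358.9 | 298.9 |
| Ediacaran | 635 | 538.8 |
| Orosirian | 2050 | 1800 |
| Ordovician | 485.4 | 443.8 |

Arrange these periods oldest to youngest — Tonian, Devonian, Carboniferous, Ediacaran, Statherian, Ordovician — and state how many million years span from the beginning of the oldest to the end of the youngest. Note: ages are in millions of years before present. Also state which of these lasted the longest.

Start ages (Ma): Statherian 1800, Tonian 1000, Ediacaran 635, Ordovician 485.4, Devonian 419.2, Carboniferous 358.9.
Ordered oldest to youngest: Statherian, Tonian, Ediacaran, Ordovician, Devonian, Carboniferous.
Span = 1800 − 298.9 = 1501.1 Myr.
Durations: Ediacaran 96.2, Ordovician 41.6, Devonian 60.3, Carboniferous 60, Statherian 200, Tonian 280 → longest is Tonian (280 Myr).

Statherian, Tonian, Ediacaran, Ordovician, Devonian, Carboniferous; total span 1501.1 Myr; longest is Tonian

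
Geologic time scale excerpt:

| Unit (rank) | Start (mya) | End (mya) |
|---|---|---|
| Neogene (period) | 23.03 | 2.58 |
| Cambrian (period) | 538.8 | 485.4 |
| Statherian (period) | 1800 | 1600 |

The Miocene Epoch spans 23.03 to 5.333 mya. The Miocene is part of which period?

The Miocene (23.03–5.333 Ma) lies entirely within 23.03–2.58 Ma, the Neogene Period.

Neogene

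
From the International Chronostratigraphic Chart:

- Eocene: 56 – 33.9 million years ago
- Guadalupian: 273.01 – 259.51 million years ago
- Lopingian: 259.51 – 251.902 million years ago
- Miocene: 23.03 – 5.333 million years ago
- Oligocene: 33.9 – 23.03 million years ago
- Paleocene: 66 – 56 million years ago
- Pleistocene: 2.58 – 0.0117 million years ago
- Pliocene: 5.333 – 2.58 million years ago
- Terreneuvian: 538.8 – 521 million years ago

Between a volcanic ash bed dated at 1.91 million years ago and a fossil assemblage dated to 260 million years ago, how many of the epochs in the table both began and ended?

260 Ma sits inside the Guadalupian (273.01–259.51) and 1.91 Ma inside the Pleistocene (2.58–0.0117); neither of those is wholly between the two dates.
The listed epochs lying completely between them are Lopingian, Paleocene, Eocene, Oligocene, Miocene, Pliocene — 6 in all.

6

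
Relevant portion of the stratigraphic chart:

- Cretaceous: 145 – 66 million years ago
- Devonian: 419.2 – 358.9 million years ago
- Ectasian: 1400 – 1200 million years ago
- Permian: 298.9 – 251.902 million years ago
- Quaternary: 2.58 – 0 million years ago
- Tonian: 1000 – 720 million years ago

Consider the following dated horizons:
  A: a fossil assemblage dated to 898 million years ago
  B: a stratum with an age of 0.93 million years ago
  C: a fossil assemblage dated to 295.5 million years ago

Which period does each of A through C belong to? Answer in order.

A: 898 Ma lies in 1000–720 Ma, so Tonian.
B: 0.93 Ma lies in 2.58–0 Ma, so Quaternary.
C: 295.5 Ma lies in 298.9–251.902 Ma, so Permian.

A — Tonian; B — Quaternary; C — Permian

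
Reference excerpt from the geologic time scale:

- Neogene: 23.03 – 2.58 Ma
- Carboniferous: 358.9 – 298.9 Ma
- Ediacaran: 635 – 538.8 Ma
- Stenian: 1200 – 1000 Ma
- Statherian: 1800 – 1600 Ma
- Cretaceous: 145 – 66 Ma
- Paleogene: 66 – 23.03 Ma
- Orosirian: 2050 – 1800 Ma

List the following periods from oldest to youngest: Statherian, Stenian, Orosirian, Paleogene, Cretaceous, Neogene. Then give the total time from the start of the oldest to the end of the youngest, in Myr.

From the excerpt: Statherian 1800–1600; Stenian 1200–1000; Orosirian 2050–1800; Paleogene 66–23.03; Cretaceous 145–66; Neogene 23.03–2.58 (Ma).
Larger Ma is earlier, so the oldest is Orosirian and the youngest is Neogene; oldest to youngest: Orosirian, Statherian, Stenian, Cretaceous, Paleogene, Neogene.
Oldest start 2050 minus youngest end 2.58 gives 2047.42 Myr overall.

Orosirian → Statherian → Stenian → Cretaceous → Paleogene → Neogene; total span 2047.42 Myr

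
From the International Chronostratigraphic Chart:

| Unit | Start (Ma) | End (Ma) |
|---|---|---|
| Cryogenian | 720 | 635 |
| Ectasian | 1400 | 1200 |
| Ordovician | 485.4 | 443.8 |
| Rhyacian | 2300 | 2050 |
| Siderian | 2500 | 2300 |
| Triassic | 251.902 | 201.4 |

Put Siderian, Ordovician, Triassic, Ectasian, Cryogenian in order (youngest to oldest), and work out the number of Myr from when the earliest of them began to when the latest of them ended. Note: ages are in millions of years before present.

Start ages (Ma): Siderian 2500, Ectasian 1400, Cryogenian 720, Ordovician 485.4, Triassic 251.902.
Ordered youngest to oldest: Triassic, Ordovician, Cryogenian, Ectasian, Siderian.
Span = 2500 − 201.4 = 2298.6 Myr.

Triassic, Ordovician, Cryogenian, Ectasian, Siderian; total span 2298.6 Myr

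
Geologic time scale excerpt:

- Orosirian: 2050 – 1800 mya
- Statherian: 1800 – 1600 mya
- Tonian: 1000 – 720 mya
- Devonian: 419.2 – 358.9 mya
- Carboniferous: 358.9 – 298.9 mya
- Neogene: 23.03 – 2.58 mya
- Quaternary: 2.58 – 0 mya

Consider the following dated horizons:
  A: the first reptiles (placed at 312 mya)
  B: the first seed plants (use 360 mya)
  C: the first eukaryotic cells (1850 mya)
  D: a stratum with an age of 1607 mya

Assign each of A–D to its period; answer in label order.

Match each age against the start–end ranges in the excerpt: A = 312 Ma → Carboniferous (358.9–298.9); B = 360 Ma → Devonian (419.2–358.9); C = 1850 Ma → Orosirian (2050–1800); D = 1607 Ma → Statherian (1800–1600).

A — Carboniferous; B — Devonian; C — Orosirian; D — Statherian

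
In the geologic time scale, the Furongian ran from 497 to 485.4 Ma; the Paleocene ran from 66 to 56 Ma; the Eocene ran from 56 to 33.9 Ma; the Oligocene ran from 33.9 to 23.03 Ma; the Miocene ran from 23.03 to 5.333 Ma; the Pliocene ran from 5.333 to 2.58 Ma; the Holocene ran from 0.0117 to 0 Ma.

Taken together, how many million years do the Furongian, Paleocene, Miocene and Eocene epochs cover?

Duration is start − end for each: (497 − 485.4) + (66 − 56) + (23.03 − 5.333) + (56 − 33.9).
That is 11.6 + 10 + 17.697 + 22.1, which totals 61.397 million years.

61.397 million years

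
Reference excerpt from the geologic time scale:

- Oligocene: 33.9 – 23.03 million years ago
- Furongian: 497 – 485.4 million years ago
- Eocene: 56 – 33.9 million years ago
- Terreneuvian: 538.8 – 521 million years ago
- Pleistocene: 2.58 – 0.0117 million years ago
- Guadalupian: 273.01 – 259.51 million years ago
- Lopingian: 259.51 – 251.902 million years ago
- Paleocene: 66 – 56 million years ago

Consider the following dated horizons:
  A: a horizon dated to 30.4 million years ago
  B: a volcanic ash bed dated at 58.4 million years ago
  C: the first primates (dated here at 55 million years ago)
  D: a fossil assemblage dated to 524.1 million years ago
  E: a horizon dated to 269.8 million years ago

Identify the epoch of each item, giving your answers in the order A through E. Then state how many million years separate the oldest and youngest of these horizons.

Match each age against the start–end ranges in the excerpt: A = 30.4 Ma → Oligocene (33.9–23.03); B = 58.4 Ma → Paleocene (66–56); C = 55 Ma → Eocene (56–33.9); D = 524.1 Ma → Terreneuvian (538.8–521); E = 269.8 Ma → Guadalupian (273.01–259.51).
The largest age is 524.1 Ma and the smallest is 30.4 Ma; their difference is 493.7 Myr.

A — Oligocene; B — Paleocene; C — Eocene; D — Terreneuvian; E — Guadalupian; span 493.7 million years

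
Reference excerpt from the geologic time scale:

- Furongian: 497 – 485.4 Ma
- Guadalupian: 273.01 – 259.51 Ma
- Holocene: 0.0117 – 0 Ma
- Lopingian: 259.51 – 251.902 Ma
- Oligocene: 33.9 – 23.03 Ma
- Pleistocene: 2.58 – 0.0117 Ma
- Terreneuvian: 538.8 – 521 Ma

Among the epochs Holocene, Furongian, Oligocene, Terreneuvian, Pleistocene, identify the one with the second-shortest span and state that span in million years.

Pleistocene, 2.5683 million years

Durations: Holocene 0.0117; Furongian 11.6; Oligocene 10.87; Terreneuvian 17.8; Pleistocene 2.5683 Myr.
Sorted shortest-first: Holocene (0.0117), Pleistocene (2.5683), Oligocene (10.87), Furongian (11.6), Terreneuvian (17.8).
The second shortest is Pleistocene at 2.5683 Myr.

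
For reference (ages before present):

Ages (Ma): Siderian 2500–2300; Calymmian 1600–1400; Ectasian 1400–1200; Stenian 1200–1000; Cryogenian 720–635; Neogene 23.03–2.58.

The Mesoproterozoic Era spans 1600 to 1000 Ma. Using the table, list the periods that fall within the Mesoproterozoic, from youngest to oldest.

Stenian, Ectasian, Calymmian

Periods with both bounds inside 1600–1000 Ma: Stenian (1200–1000), Ectasian (1400–1200), Calymmian (1600–1400).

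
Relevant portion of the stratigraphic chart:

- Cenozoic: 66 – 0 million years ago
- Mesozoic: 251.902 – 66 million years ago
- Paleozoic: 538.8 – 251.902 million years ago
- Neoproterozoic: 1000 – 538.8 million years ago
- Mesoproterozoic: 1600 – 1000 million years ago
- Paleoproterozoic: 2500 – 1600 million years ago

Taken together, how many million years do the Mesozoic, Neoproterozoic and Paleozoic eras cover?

Each duration: Mesozoic = 185.902; Neoproterozoic = 461.2; Paleozoic = 286.898.
Sum: 185.902 + 461.2 + 286.898 = 934 Myr.

934 million years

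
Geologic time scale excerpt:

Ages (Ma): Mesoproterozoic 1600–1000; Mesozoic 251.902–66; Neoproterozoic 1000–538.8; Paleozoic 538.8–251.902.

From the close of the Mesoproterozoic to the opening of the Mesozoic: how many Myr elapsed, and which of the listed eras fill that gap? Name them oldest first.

The Mesoproterozoic closes at 1000 Ma and the Mesozoic opens at 251.902 Ma, so the interval is 1000 − 251.902 = 748.098 Myr.
An era fits inside if it starts at or after 1000 Ma and ends at or before 251.902 Ma; oldest first that gives Neoproterozoic, Paleozoic.

748.098 million years; Neoproterozoic, Paleozoic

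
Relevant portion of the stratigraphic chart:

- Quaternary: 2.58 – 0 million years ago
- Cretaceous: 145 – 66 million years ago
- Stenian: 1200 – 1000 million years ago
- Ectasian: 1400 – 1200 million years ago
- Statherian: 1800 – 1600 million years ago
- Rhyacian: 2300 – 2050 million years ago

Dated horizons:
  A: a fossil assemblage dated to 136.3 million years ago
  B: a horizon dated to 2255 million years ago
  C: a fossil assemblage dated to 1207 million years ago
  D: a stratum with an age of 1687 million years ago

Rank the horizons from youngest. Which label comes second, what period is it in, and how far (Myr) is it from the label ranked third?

Smaller Ma means younger, so youngest first: A 136.3 < C 1207 < D 1687 < B 2255.
Counting 2 along gives C (1207 Ma); the excerpt puts that inside the Ectasian, 1400–1200 Ma.
Next in line is D (1687 Ma), and 1687 − 1207 = 480 Myr.

C, in the Ectasian; 480 million years to D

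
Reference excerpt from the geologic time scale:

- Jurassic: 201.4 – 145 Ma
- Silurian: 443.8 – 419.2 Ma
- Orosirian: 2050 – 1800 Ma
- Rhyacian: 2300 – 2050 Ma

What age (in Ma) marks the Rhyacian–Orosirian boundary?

2050 Ma

The Rhyacian ends and the Orosirian begins at 2050 Ma.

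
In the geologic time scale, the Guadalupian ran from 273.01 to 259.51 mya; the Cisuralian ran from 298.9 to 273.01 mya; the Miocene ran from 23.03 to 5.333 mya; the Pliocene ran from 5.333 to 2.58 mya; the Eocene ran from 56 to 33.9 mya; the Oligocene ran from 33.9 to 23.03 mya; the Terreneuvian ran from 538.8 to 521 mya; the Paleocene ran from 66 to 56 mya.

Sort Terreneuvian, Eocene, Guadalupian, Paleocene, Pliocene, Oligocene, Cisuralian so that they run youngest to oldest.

The oldest of these is Terreneuvian (starts 538.8 Ma) and the youngest is Pliocene (ends 2.58 Ma).
In between, by decreasing start age: Cisuralian (298.9), Guadalupian (273.01), Paleocene (66), Eocene (56), Oligocene (33.9).
Listing youngest first means reversing that sequence.

Pliocene, Oligocene, Eocene, Paleocene, Guadalupian, Cisuralian, Terreneuvian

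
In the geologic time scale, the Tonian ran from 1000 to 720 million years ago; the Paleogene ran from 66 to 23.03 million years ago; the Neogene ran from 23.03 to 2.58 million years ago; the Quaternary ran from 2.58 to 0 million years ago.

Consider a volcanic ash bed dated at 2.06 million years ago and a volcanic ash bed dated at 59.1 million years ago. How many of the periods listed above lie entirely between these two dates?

59.1 Ma sits inside the Paleogene (66–23.03) and 2.06 Ma inside the Quaternary (2.58–0); neither of those is wholly between the two dates.
The listed periods lying completely between them are Neogene — 1 in all.

1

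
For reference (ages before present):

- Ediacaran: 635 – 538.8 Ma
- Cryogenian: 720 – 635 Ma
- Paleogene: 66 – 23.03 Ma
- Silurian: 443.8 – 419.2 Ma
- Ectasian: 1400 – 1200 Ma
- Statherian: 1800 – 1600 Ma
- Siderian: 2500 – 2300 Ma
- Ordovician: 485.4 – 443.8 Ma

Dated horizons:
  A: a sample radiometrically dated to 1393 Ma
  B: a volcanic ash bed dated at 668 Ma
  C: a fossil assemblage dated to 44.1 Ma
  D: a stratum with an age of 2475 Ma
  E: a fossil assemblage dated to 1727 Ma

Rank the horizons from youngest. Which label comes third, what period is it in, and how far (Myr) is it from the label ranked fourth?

A, in the Ectasian; 334 million years to E

Sorted youngest-first by Ma: C (44.1), B (668), A (1393), E (1727), D (2475).
The third youngest is A at 1393 Ma, which lies in 1400–1200 Ma: the Ectasian.
The fourth youngest is E at 1727 Ma; separation = |1393 − 1727| = 334 Myr.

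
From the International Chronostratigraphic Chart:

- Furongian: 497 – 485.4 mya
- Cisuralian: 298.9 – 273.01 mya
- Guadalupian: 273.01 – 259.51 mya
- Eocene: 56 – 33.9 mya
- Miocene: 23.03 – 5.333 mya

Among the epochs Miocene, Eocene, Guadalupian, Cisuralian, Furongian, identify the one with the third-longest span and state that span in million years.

Start − end for each: Miocene 23.03 − 5.333 = 17.697; Eocene 56 − 33.9 = 22.1; Guadalupian 273.01 − 259.51 = 13.5; Cisuralian 298.9 − 273.01 = 25.89; Furongian 497 − 485.4 = 11.6.
Ranking these from longest: Cisuralian > Eocene > Miocene > Guadalupian > Furongian.
Position 3 in that ranking is Miocene, which lasted 17.697 Myr.

Miocene, 17.697 million years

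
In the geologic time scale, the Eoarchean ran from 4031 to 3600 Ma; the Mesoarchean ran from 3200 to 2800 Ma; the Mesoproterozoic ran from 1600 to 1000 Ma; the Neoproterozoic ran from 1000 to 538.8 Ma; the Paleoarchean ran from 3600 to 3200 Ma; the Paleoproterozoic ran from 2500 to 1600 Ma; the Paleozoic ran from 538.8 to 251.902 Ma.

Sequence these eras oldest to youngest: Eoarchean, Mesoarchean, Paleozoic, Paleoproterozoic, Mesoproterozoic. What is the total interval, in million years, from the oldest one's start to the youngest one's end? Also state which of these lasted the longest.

Eoarchean, Mesoarchean, Paleoproterozoic, Mesoproterozoic, Paleozoic; total span 3779.098 Myr; longest is Paleoproterozoic

Start ages (Ma): Eoarchean 4031, Mesoarchean 3200, Paleoproterozoic 2500, Mesoproterozoic 1600, Paleozoic 538.8.
Ordered oldest to youngest: Eoarchean, Mesoarchean, Paleoproterozoic, Mesoproterozoic, Paleozoic.
Span = 4031 − 251.902 = 3779.098 Myr.
Durations: Paleozoic 286.898, Paleoproterozoic 900, Eoarchean 431, Mesoproterozoic 600, Mesoarchean 400 → longest is Paleoproterozoic (900 Myr).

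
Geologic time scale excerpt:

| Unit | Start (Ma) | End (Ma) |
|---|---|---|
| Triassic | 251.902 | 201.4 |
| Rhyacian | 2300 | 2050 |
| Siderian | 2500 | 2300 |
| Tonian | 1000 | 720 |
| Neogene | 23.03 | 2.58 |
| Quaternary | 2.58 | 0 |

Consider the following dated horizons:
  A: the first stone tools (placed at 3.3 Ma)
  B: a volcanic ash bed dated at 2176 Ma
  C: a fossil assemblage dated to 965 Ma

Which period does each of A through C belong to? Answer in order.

Match each age against the start–end ranges in the excerpt: A = 3.3 Ma → Neogene (23.03–2.58); B = 2176 Ma → Rhyacian (2300–2050); C = 965 Ma → Tonian (1000–720).

A — Neogene; B — Rhyacian; C — Tonian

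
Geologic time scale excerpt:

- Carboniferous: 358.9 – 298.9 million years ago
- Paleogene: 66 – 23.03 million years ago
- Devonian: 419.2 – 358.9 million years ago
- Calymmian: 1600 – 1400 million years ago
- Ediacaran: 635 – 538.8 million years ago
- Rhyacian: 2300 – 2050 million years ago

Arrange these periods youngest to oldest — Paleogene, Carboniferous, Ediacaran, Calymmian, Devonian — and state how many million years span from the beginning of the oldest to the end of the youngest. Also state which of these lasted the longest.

Paleogene → Carboniferous → Devonian → Ediacaran → Calymmian; total span 1576.97 Myr; longest is Calymmian

From the excerpt: Paleogene 66–23.03; Carboniferous 358.9–298.9; Ediacaran 635–538.8; Calymmian 1600–1400; Devonian 419.2–358.9 (Ma).
Larger Ma is earlier, so the oldest is Calymmian and the youngest is Paleogene; youngest to oldest: Paleogene, Carboniferous, Devonian, Ediacaran, Calymmian.
Oldest start 1600 minus youngest end 23.03 gives 1576.97 Myr overall.
Individual lengths (start − end): Carboniferous 60; Devonian 60.3; Calymmian 200; Ediacaran 96.2; Paleogene 42.97. The largest is Calymmian at 200 Myr.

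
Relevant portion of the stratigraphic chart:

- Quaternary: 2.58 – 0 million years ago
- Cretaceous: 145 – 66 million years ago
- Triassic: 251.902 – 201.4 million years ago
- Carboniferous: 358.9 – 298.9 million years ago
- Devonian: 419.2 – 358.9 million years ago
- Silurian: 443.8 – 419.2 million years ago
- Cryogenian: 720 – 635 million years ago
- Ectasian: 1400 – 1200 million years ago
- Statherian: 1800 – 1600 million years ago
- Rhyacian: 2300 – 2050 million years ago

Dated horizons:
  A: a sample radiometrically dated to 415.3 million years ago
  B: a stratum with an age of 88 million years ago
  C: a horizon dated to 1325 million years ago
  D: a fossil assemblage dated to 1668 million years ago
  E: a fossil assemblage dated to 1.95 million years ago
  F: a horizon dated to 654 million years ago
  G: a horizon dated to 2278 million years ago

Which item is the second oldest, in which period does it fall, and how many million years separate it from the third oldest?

Sorted oldest-first by Ma: G (2278), D (1668), C (1325), F (654), A (415.3), B (88), E (1.95).
The second oldest is D at 1668 Ma, which lies in 1800–1600 Ma: the Statherian.
The third oldest is C at 1325 Ma; separation = |1668 − 1325| = 343 Myr.

D, in the Statherian; 343 million years to C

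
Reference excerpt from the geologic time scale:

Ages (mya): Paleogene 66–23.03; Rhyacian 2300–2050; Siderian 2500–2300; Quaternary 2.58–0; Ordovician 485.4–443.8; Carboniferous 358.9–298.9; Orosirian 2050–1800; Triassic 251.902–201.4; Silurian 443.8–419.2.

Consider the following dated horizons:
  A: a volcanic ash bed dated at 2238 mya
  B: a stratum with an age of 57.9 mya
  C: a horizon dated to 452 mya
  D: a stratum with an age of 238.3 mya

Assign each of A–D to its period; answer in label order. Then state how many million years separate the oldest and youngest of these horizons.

Match each age against the start–end ranges in the excerpt: A = 2238 Ma → Rhyacian (2300–2050); B = 57.9 Ma → Paleogene (66–23.03); C = 452 Ma → Ordovician (485.4–443.8); D = 238.3 Ma → Triassic (251.902–201.4).
The largest age is 2238 Ma and the smallest is 57.9 Ma; their difference is 2180.1 Myr.

A — Rhyacian; B — Paleogene; C — Ordovician; D — Triassic; span 2180.1 million years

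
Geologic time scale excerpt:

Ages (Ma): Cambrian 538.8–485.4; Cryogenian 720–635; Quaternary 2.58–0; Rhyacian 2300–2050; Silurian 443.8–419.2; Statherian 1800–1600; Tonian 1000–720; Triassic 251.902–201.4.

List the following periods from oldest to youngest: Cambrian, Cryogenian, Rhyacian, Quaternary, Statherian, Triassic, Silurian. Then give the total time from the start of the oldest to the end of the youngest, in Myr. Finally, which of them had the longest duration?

From the excerpt: Cambrian 538.8–485.4; Cryogenian 720–635; Rhyacian 2300–2050; Quaternary 2.58–0; Statherian 1800–1600; Triassic 251.902–201.4; Silurian 443.8–419.2 (Ma).
Larger Ma is earlier, so the oldest is Rhyacian and the youngest is Quaternary; oldest to youngest: Rhyacian, Statherian, Cryogenian, Cambrian, Silurian, Triassic, Quaternary.
Oldest start 2300 minus youngest end 0 gives 2300 Myr overall.
Individual lengths (start − end): Cambrian 53.4; Triassic 50.502; Cryogenian 85; Quaternary 2.58; Rhyacian 250; Statherian 200; Silurian 24.6. The largest is Rhyacian at 250 Myr.

Rhyacian → Statherian → Cryogenian → Cambrian → Silurian → Triassic → Quaternary; total span 2300 Myr; longest is Rhyacian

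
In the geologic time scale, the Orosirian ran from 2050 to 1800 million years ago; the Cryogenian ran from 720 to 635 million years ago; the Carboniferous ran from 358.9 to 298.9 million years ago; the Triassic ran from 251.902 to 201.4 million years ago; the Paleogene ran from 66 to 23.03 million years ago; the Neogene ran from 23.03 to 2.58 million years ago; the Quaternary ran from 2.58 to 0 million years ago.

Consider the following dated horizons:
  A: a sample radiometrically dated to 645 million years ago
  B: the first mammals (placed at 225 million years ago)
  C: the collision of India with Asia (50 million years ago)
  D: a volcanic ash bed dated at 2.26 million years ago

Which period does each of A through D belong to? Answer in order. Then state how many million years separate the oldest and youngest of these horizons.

Match each age against the start–end ranges in the excerpt: A = 645 Ma → Cryogenian (720–635); B = 225 Ma → Triassic (251.902–201.4); C = 50 Ma → Paleogene (66–23.03); D = 2.26 Ma → Quaternary (2.58–0).
The largest age is 645 Ma and the smallest is 2.26 Ma; their difference is 642.74 Myr.

A — Cryogenian; B — Triassic; C — Paleogene; D — Quaternary; span 642.74 million years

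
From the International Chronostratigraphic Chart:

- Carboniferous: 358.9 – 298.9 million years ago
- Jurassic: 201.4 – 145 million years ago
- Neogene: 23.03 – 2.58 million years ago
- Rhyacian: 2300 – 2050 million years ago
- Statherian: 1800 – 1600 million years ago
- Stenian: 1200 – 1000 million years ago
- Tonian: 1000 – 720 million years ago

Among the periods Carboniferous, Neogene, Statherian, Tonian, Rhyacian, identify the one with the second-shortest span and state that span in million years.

Carboniferous, 60 million years

Start − end for each: Carboniferous 358.9 − 298.9 = 60; Neogene 23.03 − 2.58 = 20.45; Statherian 1800 − 1600 = 200; Tonian 1000 − 720 = 280; Rhyacian 2300 − 2050 = 250.
Ranking these from shortest: Neogene < Carboniferous < Statherian < Rhyacian < Tonian.
Position 2 in that ranking is Carboniferous, which lasted 60 Myr.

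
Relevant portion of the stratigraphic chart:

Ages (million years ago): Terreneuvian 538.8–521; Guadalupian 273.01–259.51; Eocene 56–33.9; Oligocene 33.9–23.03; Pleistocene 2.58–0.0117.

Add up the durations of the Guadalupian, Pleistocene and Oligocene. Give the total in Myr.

Each duration: Guadalupian = 13.5; Pleistocene = 2.5683; Oligocene = 10.87.
Sum: 13.5 + 2.5683 + 10.87 = 26.9383 Myr.

26.9383 million years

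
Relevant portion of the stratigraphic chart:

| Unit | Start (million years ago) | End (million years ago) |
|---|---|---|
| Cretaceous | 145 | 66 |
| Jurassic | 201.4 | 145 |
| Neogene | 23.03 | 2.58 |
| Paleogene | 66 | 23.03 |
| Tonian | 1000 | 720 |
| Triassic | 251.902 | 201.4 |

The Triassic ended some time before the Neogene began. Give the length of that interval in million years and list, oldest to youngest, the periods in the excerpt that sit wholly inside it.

178.37 million years; Jurassic, Cretaceous, Paleogene

End of Triassic = 201.4 Ma; start of Neogene = 23.03 Ma.
Gap = 201.4 − 23.03 = 178.37 Myr.
Periods wholly inside 201.4–23.03 Ma: Jurassic (201.4–145), Cretaceous (145–66), Paleogene (66–23.03).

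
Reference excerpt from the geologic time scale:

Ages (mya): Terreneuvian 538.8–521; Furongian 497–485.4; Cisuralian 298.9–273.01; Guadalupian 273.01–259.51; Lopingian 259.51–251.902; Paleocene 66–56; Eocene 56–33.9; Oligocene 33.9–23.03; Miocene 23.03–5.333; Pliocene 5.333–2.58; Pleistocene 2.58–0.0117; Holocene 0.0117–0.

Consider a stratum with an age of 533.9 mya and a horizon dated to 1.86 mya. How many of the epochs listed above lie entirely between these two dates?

9

The older date is 533.9 Ma and the younger is 1.86 Ma.
Epochs with start < 533.9 and end > 1.86 Ma: Furongian (497–485.4), Cisuralian (298.9–273.01), Guadalupian (273.01–259.51), Lopingian (259.51–251.902), Paleocene (66–56), Eocene (56–33.9), Oligocene (33.9–23.03), Miocene (23.03–5.333), Pliocene (5.333–2.58).
That is 9 complete epochs.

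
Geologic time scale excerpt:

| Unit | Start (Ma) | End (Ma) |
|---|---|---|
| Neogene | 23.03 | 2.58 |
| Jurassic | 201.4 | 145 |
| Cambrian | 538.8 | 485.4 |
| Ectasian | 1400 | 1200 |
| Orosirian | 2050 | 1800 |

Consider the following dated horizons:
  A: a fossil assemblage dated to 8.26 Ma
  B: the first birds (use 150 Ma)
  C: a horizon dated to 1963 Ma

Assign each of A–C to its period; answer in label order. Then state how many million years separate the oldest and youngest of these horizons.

A — Neogene; B — Jurassic; C — Orosirian; span 1954.74 million years

Match each age against the start–end ranges in the excerpt: A = 8.26 Ma → Neogene (23.03–2.58); B = 150 Ma → Jurassic (201.4–145); C = 1963 Ma → Orosirian (2050–1800).
The largest age is 1963 Ma and the smallest is 8.26 Ma; their difference is 1954.74 Myr.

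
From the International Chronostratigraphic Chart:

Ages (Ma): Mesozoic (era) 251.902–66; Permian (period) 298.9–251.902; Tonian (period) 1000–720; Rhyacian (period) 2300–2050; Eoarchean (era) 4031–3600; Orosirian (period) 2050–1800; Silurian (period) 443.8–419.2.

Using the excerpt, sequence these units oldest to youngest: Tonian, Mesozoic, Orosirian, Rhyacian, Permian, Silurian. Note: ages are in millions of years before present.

Rhyacian, then Orosirian, then Tonian, then Silurian, then Permian, then Mesozoic

Sorting by start age (descending Ma, since larger Ma = older): Rhyacian start 2300, Orosirian start 2050, Tonian start 1000, Silurian start 443.8, Permian start 298.9, Mesozoic start 251.902.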